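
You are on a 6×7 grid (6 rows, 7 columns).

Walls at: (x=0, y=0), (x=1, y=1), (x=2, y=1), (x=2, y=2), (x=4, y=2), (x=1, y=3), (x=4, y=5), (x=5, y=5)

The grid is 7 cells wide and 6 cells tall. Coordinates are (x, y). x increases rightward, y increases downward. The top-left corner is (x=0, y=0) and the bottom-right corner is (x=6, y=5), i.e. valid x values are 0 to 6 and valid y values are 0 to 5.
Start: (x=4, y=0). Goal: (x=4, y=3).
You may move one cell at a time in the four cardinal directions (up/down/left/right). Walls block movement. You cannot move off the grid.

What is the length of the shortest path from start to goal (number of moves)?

Answer: Shortest path length: 5

Derivation:
BFS from (x=4, y=0) until reaching (x=4, y=3):
  Distance 0: (x=4, y=0)
  Distance 1: (x=3, y=0), (x=5, y=0), (x=4, y=1)
  Distance 2: (x=2, y=0), (x=6, y=0), (x=3, y=1), (x=5, y=1)
  Distance 3: (x=1, y=0), (x=6, y=1), (x=3, y=2), (x=5, y=2)
  Distance 4: (x=6, y=2), (x=3, y=3), (x=5, y=3)
  Distance 5: (x=2, y=3), (x=4, y=3), (x=6, y=3), (x=3, y=4), (x=5, y=4)  <- goal reached here
One shortest path (5 moves): (x=4, y=0) -> (x=5, y=0) -> (x=5, y=1) -> (x=5, y=2) -> (x=5, y=3) -> (x=4, y=3)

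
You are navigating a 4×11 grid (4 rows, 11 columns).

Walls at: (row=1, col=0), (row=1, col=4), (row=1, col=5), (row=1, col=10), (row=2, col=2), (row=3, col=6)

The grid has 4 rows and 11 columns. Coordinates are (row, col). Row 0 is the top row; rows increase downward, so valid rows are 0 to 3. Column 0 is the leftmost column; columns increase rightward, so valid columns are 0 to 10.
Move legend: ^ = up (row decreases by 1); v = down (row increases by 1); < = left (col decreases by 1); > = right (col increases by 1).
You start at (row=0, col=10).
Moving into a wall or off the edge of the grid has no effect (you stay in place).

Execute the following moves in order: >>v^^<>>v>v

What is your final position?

Start: (row=0, col=10)
  > (right): blocked, stay at (row=0, col=10)
  > (right): blocked, stay at (row=0, col=10)
  v (down): blocked, stay at (row=0, col=10)
  ^ (up): blocked, stay at (row=0, col=10)
  ^ (up): blocked, stay at (row=0, col=10)
  < (left): (row=0, col=10) -> (row=0, col=9)
  > (right): (row=0, col=9) -> (row=0, col=10)
  > (right): blocked, stay at (row=0, col=10)
  v (down): blocked, stay at (row=0, col=10)
  > (right): blocked, stay at (row=0, col=10)
  v (down): blocked, stay at (row=0, col=10)
Final: (row=0, col=10)

Answer: Final position: (row=0, col=10)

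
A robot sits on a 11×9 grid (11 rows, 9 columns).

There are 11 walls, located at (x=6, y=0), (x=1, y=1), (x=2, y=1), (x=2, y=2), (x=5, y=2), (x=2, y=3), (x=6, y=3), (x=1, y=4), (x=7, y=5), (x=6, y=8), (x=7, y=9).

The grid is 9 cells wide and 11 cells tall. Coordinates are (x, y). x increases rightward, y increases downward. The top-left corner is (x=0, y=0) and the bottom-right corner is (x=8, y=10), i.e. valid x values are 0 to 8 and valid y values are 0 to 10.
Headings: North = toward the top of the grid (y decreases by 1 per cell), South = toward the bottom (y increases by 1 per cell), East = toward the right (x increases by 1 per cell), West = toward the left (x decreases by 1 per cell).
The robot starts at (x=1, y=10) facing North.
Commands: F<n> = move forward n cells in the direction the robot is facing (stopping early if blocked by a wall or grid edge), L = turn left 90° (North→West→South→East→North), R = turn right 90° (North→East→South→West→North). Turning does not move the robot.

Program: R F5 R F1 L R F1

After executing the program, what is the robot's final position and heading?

Answer: Final position: (x=6, y=10), facing South

Derivation:
Start: (x=1, y=10), facing North
  R: turn right, now facing East
  F5: move forward 5, now at (x=6, y=10)
  R: turn right, now facing South
  F1: move forward 0/1 (blocked), now at (x=6, y=10)
  L: turn left, now facing East
  R: turn right, now facing South
  F1: move forward 0/1 (blocked), now at (x=6, y=10)
Final: (x=6, y=10), facing South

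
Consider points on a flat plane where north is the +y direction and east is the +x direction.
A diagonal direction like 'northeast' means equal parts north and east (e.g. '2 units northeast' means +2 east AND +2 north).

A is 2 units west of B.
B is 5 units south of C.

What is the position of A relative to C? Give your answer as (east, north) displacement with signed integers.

Answer: A is at (east=-2, north=-5) relative to C.

Derivation:
Place C at the origin (east=0, north=0).
  B is 5 units south of C: delta (east=+0, north=-5); B at (east=0, north=-5).
  A is 2 units west of B: delta (east=-2, north=+0); A at (east=-2, north=-5).
Therefore A relative to C: (east=-2, north=-5).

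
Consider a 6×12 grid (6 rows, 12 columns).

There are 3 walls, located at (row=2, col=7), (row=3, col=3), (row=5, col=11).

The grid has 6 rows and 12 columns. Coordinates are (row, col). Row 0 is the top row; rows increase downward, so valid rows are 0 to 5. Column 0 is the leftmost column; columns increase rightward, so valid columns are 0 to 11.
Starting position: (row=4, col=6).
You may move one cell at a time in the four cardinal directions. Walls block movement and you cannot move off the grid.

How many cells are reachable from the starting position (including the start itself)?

BFS flood-fill from (row=4, col=6):
  Distance 0: (row=4, col=6)
  Distance 1: (row=3, col=6), (row=4, col=5), (row=4, col=7), (row=5, col=6)
  Distance 2: (row=2, col=6), (row=3, col=5), (row=3, col=7), (row=4, col=4), (row=4, col=8), (row=5, col=5), (row=5, col=7)
  Distance 3: (row=1, col=6), (row=2, col=5), (row=3, col=4), (row=3, col=8), (row=4, col=3), (row=4, col=9), (row=5, col=4), (row=5, col=8)
  Distance 4: (row=0, col=6), (row=1, col=5), (row=1, col=7), (row=2, col=4), (row=2, col=8), (row=3, col=9), (row=4, col=2), (row=4, col=10), (row=5, col=3), (row=5, col=9)
  Distance 5: (row=0, col=5), (row=0, col=7), (row=1, col=4), (row=1, col=8), (row=2, col=3), (row=2, col=9), (row=3, col=2), (row=3, col=10), (row=4, col=1), (row=4, col=11), (row=5, col=2), (row=5, col=10)
  Distance 6: (row=0, col=4), (row=0, col=8), (row=1, col=3), (row=1, col=9), (row=2, col=2), (row=2, col=10), (row=3, col=1), (row=3, col=11), (row=4, col=0), (row=5, col=1)
  Distance 7: (row=0, col=3), (row=0, col=9), (row=1, col=2), (row=1, col=10), (row=2, col=1), (row=2, col=11), (row=3, col=0), (row=5, col=0)
  Distance 8: (row=0, col=2), (row=0, col=10), (row=1, col=1), (row=1, col=11), (row=2, col=0)
  Distance 9: (row=0, col=1), (row=0, col=11), (row=1, col=0)
  Distance 10: (row=0, col=0)
Total reachable: 69 (grid has 69 open cells total)

Answer: Reachable cells: 69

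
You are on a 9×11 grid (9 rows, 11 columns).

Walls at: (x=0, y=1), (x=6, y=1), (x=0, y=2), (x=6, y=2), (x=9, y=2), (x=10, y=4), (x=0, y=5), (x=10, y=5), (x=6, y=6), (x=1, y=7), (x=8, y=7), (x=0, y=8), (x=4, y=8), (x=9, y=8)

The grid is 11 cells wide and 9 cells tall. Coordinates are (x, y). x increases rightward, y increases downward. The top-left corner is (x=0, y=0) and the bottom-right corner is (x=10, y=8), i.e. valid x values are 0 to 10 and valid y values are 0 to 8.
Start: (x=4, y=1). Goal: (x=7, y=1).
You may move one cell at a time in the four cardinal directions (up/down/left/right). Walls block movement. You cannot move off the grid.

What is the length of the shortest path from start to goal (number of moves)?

BFS from (x=4, y=1) until reaching (x=7, y=1):
  Distance 0: (x=4, y=1)
  Distance 1: (x=4, y=0), (x=3, y=1), (x=5, y=1), (x=4, y=2)
  Distance 2: (x=3, y=0), (x=5, y=0), (x=2, y=1), (x=3, y=2), (x=5, y=2), (x=4, y=3)
  Distance 3: (x=2, y=0), (x=6, y=0), (x=1, y=1), (x=2, y=2), (x=3, y=3), (x=5, y=3), (x=4, y=4)
  Distance 4: (x=1, y=0), (x=7, y=0), (x=1, y=2), (x=2, y=3), (x=6, y=3), (x=3, y=4), (x=5, y=4), (x=4, y=5)
  Distance 5: (x=0, y=0), (x=8, y=0), (x=7, y=1), (x=1, y=3), (x=7, y=3), (x=2, y=4), (x=6, y=4), (x=3, y=5), (x=5, y=5), (x=4, y=6)  <- goal reached here
One shortest path (5 moves): (x=4, y=1) -> (x=5, y=1) -> (x=5, y=0) -> (x=6, y=0) -> (x=7, y=0) -> (x=7, y=1)

Answer: Shortest path length: 5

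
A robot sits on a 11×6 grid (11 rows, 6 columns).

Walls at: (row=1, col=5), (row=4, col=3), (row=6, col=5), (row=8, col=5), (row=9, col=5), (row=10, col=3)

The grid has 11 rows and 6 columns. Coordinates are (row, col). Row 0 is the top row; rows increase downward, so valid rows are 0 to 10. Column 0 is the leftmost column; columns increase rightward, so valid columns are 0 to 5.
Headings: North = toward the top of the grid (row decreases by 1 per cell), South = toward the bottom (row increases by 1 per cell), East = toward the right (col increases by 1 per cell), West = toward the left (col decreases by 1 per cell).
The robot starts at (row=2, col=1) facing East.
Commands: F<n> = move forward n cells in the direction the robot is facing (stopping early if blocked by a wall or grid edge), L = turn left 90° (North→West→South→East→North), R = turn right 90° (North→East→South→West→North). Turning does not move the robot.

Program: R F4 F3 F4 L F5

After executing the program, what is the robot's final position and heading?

Answer: Final position: (row=10, col=2), facing East

Derivation:
Start: (row=2, col=1), facing East
  R: turn right, now facing South
  F4: move forward 4, now at (row=6, col=1)
  F3: move forward 3, now at (row=9, col=1)
  F4: move forward 1/4 (blocked), now at (row=10, col=1)
  L: turn left, now facing East
  F5: move forward 1/5 (blocked), now at (row=10, col=2)
Final: (row=10, col=2), facing East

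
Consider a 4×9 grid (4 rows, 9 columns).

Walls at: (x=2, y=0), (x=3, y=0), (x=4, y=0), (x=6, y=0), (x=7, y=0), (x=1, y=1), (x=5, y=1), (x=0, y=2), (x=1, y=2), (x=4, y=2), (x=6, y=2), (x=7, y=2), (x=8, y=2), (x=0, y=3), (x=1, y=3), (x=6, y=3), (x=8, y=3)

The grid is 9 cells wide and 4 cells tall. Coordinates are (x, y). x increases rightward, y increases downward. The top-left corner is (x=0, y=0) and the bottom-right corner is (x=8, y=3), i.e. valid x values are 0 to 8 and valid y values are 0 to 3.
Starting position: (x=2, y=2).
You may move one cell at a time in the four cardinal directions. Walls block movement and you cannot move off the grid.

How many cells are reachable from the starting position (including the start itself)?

Answer: Reachable cells: 10

Derivation:
BFS flood-fill from (x=2, y=2):
  Distance 0: (x=2, y=2)
  Distance 1: (x=2, y=1), (x=3, y=2), (x=2, y=3)
  Distance 2: (x=3, y=1), (x=3, y=3)
  Distance 3: (x=4, y=1), (x=4, y=3)
  Distance 4: (x=5, y=3)
  Distance 5: (x=5, y=2)
Total reachable: 10 (grid has 19 open cells total)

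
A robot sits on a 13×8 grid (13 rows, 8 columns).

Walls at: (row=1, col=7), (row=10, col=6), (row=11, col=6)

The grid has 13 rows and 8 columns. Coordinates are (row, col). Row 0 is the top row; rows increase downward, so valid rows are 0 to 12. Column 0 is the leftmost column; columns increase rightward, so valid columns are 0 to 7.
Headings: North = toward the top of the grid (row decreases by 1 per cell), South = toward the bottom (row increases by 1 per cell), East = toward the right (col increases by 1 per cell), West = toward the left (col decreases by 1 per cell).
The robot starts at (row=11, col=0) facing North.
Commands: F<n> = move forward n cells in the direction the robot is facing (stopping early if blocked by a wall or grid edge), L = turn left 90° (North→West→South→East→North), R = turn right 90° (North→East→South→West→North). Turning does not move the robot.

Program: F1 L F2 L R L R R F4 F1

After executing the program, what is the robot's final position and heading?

Answer: Final position: (row=5, col=0), facing North

Derivation:
Start: (row=11, col=0), facing North
  F1: move forward 1, now at (row=10, col=0)
  L: turn left, now facing West
  F2: move forward 0/2 (blocked), now at (row=10, col=0)
  L: turn left, now facing South
  R: turn right, now facing West
  L: turn left, now facing South
  R: turn right, now facing West
  R: turn right, now facing North
  F4: move forward 4, now at (row=6, col=0)
  F1: move forward 1, now at (row=5, col=0)
Final: (row=5, col=0), facing North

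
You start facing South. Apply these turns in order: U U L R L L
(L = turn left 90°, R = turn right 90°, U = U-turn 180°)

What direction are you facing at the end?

Start: South
  U (U-turn (180°)) -> North
  U (U-turn (180°)) -> South
  L (left (90° counter-clockwise)) -> East
  R (right (90° clockwise)) -> South
  L (left (90° counter-clockwise)) -> East
  L (left (90° counter-clockwise)) -> North
Final: North

Answer: Final heading: North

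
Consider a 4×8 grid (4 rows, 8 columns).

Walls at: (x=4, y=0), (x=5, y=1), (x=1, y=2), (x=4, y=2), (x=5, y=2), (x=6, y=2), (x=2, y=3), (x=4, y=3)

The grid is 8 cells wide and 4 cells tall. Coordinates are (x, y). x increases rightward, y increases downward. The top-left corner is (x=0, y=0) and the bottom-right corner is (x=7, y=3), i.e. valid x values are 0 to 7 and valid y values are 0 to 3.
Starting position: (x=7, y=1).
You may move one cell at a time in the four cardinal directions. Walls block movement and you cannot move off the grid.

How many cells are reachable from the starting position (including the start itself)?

Answer: Reachable cells: 9

Derivation:
BFS flood-fill from (x=7, y=1):
  Distance 0: (x=7, y=1)
  Distance 1: (x=7, y=0), (x=6, y=1), (x=7, y=2)
  Distance 2: (x=6, y=0), (x=7, y=3)
  Distance 3: (x=5, y=0), (x=6, y=3)
  Distance 4: (x=5, y=3)
Total reachable: 9 (grid has 24 open cells total)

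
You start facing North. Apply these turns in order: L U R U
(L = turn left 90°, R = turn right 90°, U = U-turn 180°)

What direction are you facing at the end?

Start: North
  L (left (90° counter-clockwise)) -> West
  U (U-turn (180°)) -> East
  R (right (90° clockwise)) -> South
  U (U-turn (180°)) -> North
Final: North

Answer: Final heading: North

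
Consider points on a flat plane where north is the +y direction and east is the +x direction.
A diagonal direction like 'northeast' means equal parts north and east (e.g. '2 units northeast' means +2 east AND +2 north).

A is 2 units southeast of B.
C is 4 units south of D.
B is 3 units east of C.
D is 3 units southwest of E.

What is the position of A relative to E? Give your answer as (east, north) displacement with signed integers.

Answer: A is at (east=2, north=-9) relative to E.

Derivation:
Place E at the origin (east=0, north=0).
  D is 3 units southwest of E: delta (east=-3, north=-3); D at (east=-3, north=-3).
  C is 4 units south of D: delta (east=+0, north=-4); C at (east=-3, north=-7).
  B is 3 units east of C: delta (east=+3, north=+0); B at (east=0, north=-7).
  A is 2 units southeast of B: delta (east=+2, north=-2); A at (east=2, north=-9).
Therefore A relative to E: (east=2, north=-9).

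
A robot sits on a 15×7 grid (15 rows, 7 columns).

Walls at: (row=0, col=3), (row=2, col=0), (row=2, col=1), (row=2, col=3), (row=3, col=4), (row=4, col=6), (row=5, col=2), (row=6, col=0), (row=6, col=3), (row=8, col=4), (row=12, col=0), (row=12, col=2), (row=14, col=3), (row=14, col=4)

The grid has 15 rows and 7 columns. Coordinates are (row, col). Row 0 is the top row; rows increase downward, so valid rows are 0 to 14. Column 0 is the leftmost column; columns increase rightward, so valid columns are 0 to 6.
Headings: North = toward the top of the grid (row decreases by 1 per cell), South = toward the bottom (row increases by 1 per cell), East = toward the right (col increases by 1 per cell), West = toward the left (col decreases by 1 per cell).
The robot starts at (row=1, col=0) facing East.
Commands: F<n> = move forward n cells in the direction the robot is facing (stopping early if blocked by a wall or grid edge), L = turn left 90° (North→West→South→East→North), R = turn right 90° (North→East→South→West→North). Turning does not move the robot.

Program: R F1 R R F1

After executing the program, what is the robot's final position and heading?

Start: (row=1, col=0), facing East
  R: turn right, now facing South
  F1: move forward 0/1 (blocked), now at (row=1, col=0)
  R: turn right, now facing West
  R: turn right, now facing North
  F1: move forward 1, now at (row=0, col=0)
Final: (row=0, col=0), facing North

Answer: Final position: (row=0, col=0), facing North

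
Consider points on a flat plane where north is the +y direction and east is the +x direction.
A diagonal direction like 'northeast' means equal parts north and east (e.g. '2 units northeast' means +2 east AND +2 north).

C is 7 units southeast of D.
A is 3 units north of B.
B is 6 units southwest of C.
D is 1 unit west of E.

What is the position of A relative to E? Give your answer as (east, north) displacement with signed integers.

Place E at the origin (east=0, north=0).
  D is 1 unit west of E: delta (east=-1, north=+0); D at (east=-1, north=0).
  C is 7 units southeast of D: delta (east=+7, north=-7); C at (east=6, north=-7).
  B is 6 units southwest of C: delta (east=-6, north=-6); B at (east=0, north=-13).
  A is 3 units north of B: delta (east=+0, north=+3); A at (east=0, north=-10).
Therefore A relative to E: (east=0, north=-10).

Answer: A is at (east=0, north=-10) relative to E.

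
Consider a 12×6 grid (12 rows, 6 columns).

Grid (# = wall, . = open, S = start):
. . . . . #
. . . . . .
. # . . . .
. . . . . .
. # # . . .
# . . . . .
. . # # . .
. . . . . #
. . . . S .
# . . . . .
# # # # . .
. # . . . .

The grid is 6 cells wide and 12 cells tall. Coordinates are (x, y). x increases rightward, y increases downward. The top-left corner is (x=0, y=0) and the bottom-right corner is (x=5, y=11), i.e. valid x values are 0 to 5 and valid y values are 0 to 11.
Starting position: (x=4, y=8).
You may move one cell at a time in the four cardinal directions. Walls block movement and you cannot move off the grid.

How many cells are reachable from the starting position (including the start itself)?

Answer: Reachable cells: 57

Derivation:
BFS flood-fill from (x=4, y=8):
  Distance 0: (x=4, y=8)
  Distance 1: (x=4, y=7), (x=3, y=8), (x=5, y=8), (x=4, y=9)
  Distance 2: (x=4, y=6), (x=3, y=7), (x=2, y=8), (x=3, y=9), (x=5, y=9), (x=4, y=10)
  Distance 3: (x=4, y=5), (x=5, y=6), (x=2, y=7), (x=1, y=8), (x=2, y=9), (x=5, y=10), (x=4, y=11)
  Distance 4: (x=4, y=4), (x=3, y=5), (x=5, y=5), (x=1, y=7), (x=0, y=8), (x=1, y=9), (x=3, y=11), (x=5, y=11)
  Distance 5: (x=4, y=3), (x=3, y=4), (x=5, y=4), (x=2, y=5), (x=1, y=6), (x=0, y=7), (x=2, y=11)
  Distance 6: (x=4, y=2), (x=3, y=3), (x=5, y=3), (x=1, y=5), (x=0, y=6)
  Distance 7: (x=4, y=1), (x=3, y=2), (x=5, y=2), (x=2, y=3)
  Distance 8: (x=4, y=0), (x=3, y=1), (x=5, y=1), (x=2, y=2), (x=1, y=3)
  Distance 9: (x=3, y=0), (x=2, y=1), (x=0, y=3)
  Distance 10: (x=2, y=0), (x=1, y=1), (x=0, y=2), (x=0, y=4)
  Distance 11: (x=1, y=0), (x=0, y=1)
  Distance 12: (x=0, y=0)
Total reachable: 57 (grid has 58 open cells total)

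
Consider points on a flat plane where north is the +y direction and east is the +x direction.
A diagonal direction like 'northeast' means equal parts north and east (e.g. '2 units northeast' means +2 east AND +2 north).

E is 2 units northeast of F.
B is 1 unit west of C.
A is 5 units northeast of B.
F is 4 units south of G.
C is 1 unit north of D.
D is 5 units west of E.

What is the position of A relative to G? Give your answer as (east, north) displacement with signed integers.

Answer: A is at (east=1, north=4) relative to G.

Derivation:
Place G at the origin (east=0, north=0).
  F is 4 units south of G: delta (east=+0, north=-4); F at (east=0, north=-4).
  E is 2 units northeast of F: delta (east=+2, north=+2); E at (east=2, north=-2).
  D is 5 units west of E: delta (east=-5, north=+0); D at (east=-3, north=-2).
  C is 1 unit north of D: delta (east=+0, north=+1); C at (east=-3, north=-1).
  B is 1 unit west of C: delta (east=-1, north=+0); B at (east=-4, north=-1).
  A is 5 units northeast of B: delta (east=+5, north=+5); A at (east=1, north=4).
Therefore A relative to G: (east=1, north=4).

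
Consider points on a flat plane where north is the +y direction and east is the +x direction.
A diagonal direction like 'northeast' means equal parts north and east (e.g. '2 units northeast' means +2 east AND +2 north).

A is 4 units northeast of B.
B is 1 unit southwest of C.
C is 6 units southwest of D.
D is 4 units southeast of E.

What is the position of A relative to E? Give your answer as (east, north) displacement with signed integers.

Answer: A is at (east=1, north=-7) relative to E.

Derivation:
Place E at the origin (east=0, north=0).
  D is 4 units southeast of E: delta (east=+4, north=-4); D at (east=4, north=-4).
  C is 6 units southwest of D: delta (east=-6, north=-6); C at (east=-2, north=-10).
  B is 1 unit southwest of C: delta (east=-1, north=-1); B at (east=-3, north=-11).
  A is 4 units northeast of B: delta (east=+4, north=+4); A at (east=1, north=-7).
Therefore A relative to E: (east=1, north=-7).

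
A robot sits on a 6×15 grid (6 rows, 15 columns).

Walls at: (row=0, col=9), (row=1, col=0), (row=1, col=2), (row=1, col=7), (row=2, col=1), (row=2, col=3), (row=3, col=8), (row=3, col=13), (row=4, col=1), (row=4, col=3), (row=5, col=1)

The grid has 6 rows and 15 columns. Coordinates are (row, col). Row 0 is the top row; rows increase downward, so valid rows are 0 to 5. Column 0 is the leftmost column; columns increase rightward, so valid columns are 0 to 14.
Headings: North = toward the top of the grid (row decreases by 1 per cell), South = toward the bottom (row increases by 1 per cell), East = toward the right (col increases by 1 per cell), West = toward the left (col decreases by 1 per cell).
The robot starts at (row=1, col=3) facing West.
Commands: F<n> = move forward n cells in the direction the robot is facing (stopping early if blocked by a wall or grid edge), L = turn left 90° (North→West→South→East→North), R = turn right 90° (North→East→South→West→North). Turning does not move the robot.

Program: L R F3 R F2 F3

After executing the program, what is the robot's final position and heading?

Answer: Final position: (row=0, col=3), facing North

Derivation:
Start: (row=1, col=3), facing West
  L: turn left, now facing South
  R: turn right, now facing West
  F3: move forward 0/3 (blocked), now at (row=1, col=3)
  R: turn right, now facing North
  F2: move forward 1/2 (blocked), now at (row=0, col=3)
  F3: move forward 0/3 (blocked), now at (row=0, col=3)
Final: (row=0, col=3), facing North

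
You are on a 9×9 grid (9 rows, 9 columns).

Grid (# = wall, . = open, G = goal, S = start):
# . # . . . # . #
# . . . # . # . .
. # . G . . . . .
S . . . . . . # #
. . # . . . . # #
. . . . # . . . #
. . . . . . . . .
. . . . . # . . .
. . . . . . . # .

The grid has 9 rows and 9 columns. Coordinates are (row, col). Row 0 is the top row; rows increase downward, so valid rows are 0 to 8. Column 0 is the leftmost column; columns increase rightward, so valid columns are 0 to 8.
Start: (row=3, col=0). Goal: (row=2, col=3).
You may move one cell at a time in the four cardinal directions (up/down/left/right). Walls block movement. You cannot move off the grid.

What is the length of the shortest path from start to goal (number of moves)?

Answer: Shortest path length: 4

Derivation:
BFS from (row=3, col=0) until reaching (row=2, col=3):
  Distance 0: (row=3, col=0)
  Distance 1: (row=2, col=0), (row=3, col=1), (row=4, col=0)
  Distance 2: (row=3, col=2), (row=4, col=1), (row=5, col=0)
  Distance 3: (row=2, col=2), (row=3, col=3), (row=5, col=1), (row=6, col=0)
  Distance 4: (row=1, col=2), (row=2, col=3), (row=3, col=4), (row=4, col=3), (row=5, col=2), (row=6, col=1), (row=7, col=0)  <- goal reached here
One shortest path (4 moves): (row=3, col=0) -> (row=3, col=1) -> (row=3, col=2) -> (row=3, col=3) -> (row=2, col=3)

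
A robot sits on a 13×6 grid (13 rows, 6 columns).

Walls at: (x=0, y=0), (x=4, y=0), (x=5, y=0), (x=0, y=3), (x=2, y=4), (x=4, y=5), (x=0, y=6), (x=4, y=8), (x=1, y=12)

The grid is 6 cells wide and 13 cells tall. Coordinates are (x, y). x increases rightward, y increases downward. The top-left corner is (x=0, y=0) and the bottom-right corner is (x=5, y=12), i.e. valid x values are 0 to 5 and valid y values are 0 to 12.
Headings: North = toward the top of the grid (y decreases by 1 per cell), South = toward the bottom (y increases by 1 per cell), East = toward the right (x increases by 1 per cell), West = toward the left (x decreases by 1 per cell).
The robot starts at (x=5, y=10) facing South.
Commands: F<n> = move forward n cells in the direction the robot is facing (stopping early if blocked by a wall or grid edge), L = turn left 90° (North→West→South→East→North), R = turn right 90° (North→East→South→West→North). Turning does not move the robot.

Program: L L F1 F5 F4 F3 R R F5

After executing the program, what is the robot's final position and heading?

Answer: Final position: (x=5, y=6), facing South

Derivation:
Start: (x=5, y=10), facing South
  L: turn left, now facing East
  L: turn left, now facing North
  F1: move forward 1, now at (x=5, y=9)
  F5: move forward 5, now at (x=5, y=4)
  F4: move forward 3/4 (blocked), now at (x=5, y=1)
  F3: move forward 0/3 (blocked), now at (x=5, y=1)
  R: turn right, now facing East
  R: turn right, now facing South
  F5: move forward 5, now at (x=5, y=6)
Final: (x=5, y=6), facing South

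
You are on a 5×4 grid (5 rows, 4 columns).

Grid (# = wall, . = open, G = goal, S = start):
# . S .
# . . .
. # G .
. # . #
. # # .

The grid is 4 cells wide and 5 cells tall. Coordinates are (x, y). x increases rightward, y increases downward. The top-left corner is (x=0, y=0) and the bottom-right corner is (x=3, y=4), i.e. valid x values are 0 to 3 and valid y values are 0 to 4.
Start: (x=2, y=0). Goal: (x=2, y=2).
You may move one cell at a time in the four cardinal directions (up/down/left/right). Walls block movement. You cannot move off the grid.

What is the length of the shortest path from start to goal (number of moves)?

Answer: Shortest path length: 2

Derivation:
BFS from (x=2, y=0) until reaching (x=2, y=2):
  Distance 0: (x=2, y=0)
  Distance 1: (x=1, y=0), (x=3, y=0), (x=2, y=1)
  Distance 2: (x=1, y=1), (x=3, y=1), (x=2, y=2)  <- goal reached here
One shortest path (2 moves): (x=2, y=0) -> (x=2, y=1) -> (x=2, y=2)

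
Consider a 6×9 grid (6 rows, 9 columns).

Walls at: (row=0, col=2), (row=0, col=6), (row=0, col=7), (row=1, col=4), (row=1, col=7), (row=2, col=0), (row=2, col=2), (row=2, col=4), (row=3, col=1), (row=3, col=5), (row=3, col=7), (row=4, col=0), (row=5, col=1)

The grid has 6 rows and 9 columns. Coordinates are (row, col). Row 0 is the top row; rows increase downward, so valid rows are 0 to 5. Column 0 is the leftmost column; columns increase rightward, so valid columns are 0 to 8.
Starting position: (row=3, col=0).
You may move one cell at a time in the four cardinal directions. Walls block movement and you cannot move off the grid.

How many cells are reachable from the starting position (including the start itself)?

BFS flood-fill from (row=3, col=0):
  Distance 0: (row=3, col=0)
Total reachable: 1 (grid has 41 open cells total)

Answer: Reachable cells: 1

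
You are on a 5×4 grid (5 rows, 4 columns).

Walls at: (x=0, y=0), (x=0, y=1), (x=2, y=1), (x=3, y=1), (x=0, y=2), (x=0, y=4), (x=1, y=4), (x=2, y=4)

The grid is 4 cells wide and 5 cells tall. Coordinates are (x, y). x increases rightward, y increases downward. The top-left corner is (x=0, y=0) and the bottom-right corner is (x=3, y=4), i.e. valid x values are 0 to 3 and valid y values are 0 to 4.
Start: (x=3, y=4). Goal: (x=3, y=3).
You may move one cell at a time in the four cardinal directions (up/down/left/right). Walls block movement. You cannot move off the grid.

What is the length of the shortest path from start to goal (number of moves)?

Answer: Shortest path length: 1

Derivation:
BFS from (x=3, y=4) until reaching (x=3, y=3):
  Distance 0: (x=3, y=4)
  Distance 1: (x=3, y=3)  <- goal reached here
One shortest path (1 moves): (x=3, y=4) -> (x=3, y=3)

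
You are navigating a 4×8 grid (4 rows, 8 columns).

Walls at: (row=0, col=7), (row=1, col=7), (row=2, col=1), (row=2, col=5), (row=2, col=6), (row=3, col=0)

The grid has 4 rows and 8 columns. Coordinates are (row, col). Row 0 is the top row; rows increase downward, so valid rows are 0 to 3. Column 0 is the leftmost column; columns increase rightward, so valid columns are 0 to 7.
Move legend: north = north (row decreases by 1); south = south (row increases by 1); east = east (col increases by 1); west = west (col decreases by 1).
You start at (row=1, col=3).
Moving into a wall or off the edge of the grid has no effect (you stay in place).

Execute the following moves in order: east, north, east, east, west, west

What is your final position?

Answer: Final position: (row=0, col=4)

Derivation:
Start: (row=1, col=3)
  east (east): (row=1, col=3) -> (row=1, col=4)
  north (north): (row=1, col=4) -> (row=0, col=4)
  east (east): (row=0, col=4) -> (row=0, col=5)
  east (east): (row=0, col=5) -> (row=0, col=6)
  west (west): (row=0, col=6) -> (row=0, col=5)
  west (west): (row=0, col=5) -> (row=0, col=4)
Final: (row=0, col=4)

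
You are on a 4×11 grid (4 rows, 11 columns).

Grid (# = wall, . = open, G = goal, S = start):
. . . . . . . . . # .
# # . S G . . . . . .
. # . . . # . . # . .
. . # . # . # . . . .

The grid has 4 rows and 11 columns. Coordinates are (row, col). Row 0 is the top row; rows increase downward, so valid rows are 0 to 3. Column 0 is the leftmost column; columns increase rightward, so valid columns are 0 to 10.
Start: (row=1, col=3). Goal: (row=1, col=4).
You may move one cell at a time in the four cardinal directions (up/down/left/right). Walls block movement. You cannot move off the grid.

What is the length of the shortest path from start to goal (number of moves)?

Answer: Shortest path length: 1

Derivation:
BFS from (row=1, col=3) until reaching (row=1, col=4):
  Distance 0: (row=1, col=3)
  Distance 1: (row=0, col=3), (row=1, col=2), (row=1, col=4), (row=2, col=3)  <- goal reached here
One shortest path (1 moves): (row=1, col=3) -> (row=1, col=4)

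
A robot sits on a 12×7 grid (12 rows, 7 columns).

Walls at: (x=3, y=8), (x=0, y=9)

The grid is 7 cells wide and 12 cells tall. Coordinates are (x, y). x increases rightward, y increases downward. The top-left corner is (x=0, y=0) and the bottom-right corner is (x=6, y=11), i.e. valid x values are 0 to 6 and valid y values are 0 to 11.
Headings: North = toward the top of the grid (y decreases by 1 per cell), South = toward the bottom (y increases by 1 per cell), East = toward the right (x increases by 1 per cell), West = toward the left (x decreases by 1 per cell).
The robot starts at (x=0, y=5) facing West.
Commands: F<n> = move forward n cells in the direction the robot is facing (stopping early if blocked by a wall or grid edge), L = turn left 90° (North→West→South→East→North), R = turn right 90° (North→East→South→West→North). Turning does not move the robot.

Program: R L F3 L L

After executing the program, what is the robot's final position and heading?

Start: (x=0, y=5), facing West
  R: turn right, now facing North
  L: turn left, now facing West
  F3: move forward 0/3 (blocked), now at (x=0, y=5)
  L: turn left, now facing South
  L: turn left, now facing East
Final: (x=0, y=5), facing East

Answer: Final position: (x=0, y=5), facing East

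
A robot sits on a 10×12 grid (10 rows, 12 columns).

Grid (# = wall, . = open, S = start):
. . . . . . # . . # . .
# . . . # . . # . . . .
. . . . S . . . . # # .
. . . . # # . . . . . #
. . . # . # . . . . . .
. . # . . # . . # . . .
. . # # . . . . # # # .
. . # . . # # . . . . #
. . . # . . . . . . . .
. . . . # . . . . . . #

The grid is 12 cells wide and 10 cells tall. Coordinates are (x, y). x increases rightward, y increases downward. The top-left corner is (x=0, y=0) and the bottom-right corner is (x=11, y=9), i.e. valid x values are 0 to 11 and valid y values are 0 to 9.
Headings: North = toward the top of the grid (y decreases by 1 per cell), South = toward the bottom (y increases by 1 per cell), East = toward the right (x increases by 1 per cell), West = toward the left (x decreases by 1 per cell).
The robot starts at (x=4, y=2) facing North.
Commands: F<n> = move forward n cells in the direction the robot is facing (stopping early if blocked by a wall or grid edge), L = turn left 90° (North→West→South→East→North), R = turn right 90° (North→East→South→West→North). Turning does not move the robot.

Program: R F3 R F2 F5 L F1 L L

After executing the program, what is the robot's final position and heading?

Start: (x=4, y=2), facing North
  R: turn right, now facing East
  F3: move forward 3, now at (x=7, y=2)
  R: turn right, now facing South
  F2: move forward 2, now at (x=7, y=4)
  F5: move forward 5, now at (x=7, y=9)
  L: turn left, now facing East
  F1: move forward 1, now at (x=8, y=9)
  L: turn left, now facing North
  L: turn left, now facing West
Final: (x=8, y=9), facing West

Answer: Final position: (x=8, y=9), facing West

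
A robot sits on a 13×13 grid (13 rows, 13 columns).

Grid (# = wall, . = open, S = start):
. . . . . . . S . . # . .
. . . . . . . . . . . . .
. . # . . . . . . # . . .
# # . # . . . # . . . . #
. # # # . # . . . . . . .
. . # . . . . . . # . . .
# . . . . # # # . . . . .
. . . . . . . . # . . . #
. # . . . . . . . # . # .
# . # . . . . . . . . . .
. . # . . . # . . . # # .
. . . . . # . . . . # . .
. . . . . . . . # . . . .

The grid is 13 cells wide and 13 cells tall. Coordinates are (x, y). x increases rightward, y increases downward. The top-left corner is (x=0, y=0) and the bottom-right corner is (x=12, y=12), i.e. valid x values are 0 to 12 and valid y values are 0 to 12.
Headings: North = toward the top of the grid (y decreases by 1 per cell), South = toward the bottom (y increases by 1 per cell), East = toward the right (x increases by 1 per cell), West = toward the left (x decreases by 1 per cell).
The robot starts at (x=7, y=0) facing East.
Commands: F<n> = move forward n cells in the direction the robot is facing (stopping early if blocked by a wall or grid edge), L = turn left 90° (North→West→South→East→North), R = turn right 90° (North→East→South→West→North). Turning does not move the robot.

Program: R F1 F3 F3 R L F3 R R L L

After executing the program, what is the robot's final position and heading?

Answer: Final position: (x=7, y=2), facing South

Derivation:
Start: (x=7, y=0), facing East
  R: turn right, now facing South
  F1: move forward 1, now at (x=7, y=1)
  F3: move forward 1/3 (blocked), now at (x=7, y=2)
  F3: move forward 0/3 (blocked), now at (x=7, y=2)
  R: turn right, now facing West
  L: turn left, now facing South
  F3: move forward 0/3 (blocked), now at (x=7, y=2)
  R: turn right, now facing West
  R: turn right, now facing North
  L: turn left, now facing West
  L: turn left, now facing South
Final: (x=7, y=2), facing South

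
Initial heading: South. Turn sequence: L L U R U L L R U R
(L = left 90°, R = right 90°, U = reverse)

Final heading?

Answer: Final heading: West

Derivation:
Start: South
  L (left (90° counter-clockwise)) -> East
  L (left (90° counter-clockwise)) -> North
  U (U-turn (180°)) -> South
  R (right (90° clockwise)) -> West
  U (U-turn (180°)) -> East
  L (left (90° counter-clockwise)) -> North
  L (left (90° counter-clockwise)) -> West
  R (right (90° clockwise)) -> North
  U (U-turn (180°)) -> South
  R (right (90° clockwise)) -> West
Final: West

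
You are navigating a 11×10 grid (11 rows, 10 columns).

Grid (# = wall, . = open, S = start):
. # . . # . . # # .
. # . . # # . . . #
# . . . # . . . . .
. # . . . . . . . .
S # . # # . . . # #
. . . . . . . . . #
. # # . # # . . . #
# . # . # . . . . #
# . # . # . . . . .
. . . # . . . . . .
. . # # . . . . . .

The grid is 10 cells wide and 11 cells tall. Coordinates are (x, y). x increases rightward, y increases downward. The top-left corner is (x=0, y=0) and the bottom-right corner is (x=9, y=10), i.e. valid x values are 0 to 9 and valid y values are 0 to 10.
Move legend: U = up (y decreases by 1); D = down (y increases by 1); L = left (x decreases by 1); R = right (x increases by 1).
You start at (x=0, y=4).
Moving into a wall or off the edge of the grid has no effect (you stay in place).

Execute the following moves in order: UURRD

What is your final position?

Start: (x=0, y=4)
  U (up): (x=0, y=4) -> (x=0, y=3)
  U (up): blocked, stay at (x=0, y=3)
  R (right): blocked, stay at (x=0, y=3)
  R (right): blocked, stay at (x=0, y=3)
  D (down): (x=0, y=3) -> (x=0, y=4)
Final: (x=0, y=4)

Answer: Final position: (x=0, y=4)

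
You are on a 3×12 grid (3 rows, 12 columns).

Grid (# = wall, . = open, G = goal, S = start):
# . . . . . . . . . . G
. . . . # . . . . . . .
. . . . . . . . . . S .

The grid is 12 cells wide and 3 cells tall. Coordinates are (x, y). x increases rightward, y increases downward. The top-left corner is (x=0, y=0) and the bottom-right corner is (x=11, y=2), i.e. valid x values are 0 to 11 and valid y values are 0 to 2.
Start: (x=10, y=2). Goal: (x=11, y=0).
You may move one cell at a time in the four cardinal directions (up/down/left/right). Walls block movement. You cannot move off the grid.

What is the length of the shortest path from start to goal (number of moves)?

BFS from (x=10, y=2) until reaching (x=11, y=0):
  Distance 0: (x=10, y=2)
  Distance 1: (x=10, y=1), (x=9, y=2), (x=11, y=2)
  Distance 2: (x=10, y=0), (x=9, y=1), (x=11, y=1), (x=8, y=2)
  Distance 3: (x=9, y=0), (x=11, y=0), (x=8, y=1), (x=7, y=2)  <- goal reached here
One shortest path (3 moves): (x=10, y=2) -> (x=11, y=2) -> (x=11, y=1) -> (x=11, y=0)

Answer: Shortest path length: 3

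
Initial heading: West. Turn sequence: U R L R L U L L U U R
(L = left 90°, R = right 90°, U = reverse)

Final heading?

Answer: Final heading: South

Derivation:
Start: West
  U (U-turn (180°)) -> East
  R (right (90° clockwise)) -> South
  L (left (90° counter-clockwise)) -> East
  R (right (90° clockwise)) -> South
  L (left (90° counter-clockwise)) -> East
  U (U-turn (180°)) -> West
  L (left (90° counter-clockwise)) -> South
  L (left (90° counter-clockwise)) -> East
  U (U-turn (180°)) -> West
  U (U-turn (180°)) -> East
  R (right (90° clockwise)) -> South
Final: South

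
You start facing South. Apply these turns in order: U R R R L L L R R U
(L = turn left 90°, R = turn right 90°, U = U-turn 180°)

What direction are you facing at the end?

Answer: Final heading: North

Derivation:
Start: South
  U (U-turn (180°)) -> North
  R (right (90° clockwise)) -> East
  R (right (90° clockwise)) -> South
  R (right (90° clockwise)) -> West
  L (left (90° counter-clockwise)) -> South
  L (left (90° counter-clockwise)) -> East
  L (left (90° counter-clockwise)) -> North
  R (right (90° clockwise)) -> East
  R (right (90° clockwise)) -> South
  U (U-turn (180°)) -> North
Final: North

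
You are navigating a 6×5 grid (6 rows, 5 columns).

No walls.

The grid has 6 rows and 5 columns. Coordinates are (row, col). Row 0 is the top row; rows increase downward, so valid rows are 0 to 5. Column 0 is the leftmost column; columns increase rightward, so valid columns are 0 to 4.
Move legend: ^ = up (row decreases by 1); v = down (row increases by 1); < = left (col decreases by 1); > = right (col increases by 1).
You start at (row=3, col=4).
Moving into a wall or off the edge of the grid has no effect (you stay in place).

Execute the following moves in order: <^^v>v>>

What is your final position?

Start: (row=3, col=4)
  < (left): (row=3, col=4) -> (row=3, col=3)
  ^ (up): (row=3, col=3) -> (row=2, col=3)
  ^ (up): (row=2, col=3) -> (row=1, col=3)
  v (down): (row=1, col=3) -> (row=2, col=3)
  > (right): (row=2, col=3) -> (row=2, col=4)
  v (down): (row=2, col=4) -> (row=3, col=4)
  > (right): blocked, stay at (row=3, col=4)
  > (right): blocked, stay at (row=3, col=4)
Final: (row=3, col=4)

Answer: Final position: (row=3, col=4)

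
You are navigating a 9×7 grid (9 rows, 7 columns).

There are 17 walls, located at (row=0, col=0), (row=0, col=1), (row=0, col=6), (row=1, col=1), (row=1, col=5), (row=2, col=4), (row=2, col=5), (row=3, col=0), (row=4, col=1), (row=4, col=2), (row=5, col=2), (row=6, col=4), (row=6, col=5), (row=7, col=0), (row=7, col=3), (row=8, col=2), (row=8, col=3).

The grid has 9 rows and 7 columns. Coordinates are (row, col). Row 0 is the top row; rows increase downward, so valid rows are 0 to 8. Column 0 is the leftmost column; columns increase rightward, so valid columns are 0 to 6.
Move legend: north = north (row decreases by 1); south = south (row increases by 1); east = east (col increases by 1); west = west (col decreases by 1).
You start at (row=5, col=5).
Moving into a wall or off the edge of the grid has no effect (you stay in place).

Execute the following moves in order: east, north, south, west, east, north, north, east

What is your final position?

Start: (row=5, col=5)
  east (east): (row=5, col=5) -> (row=5, col=6)
  north (north): (row=5, col=6) -> (row=4, col=6)
  south (south): (row=4, col=6) -> (row=5, col=6)
  west (west): (row=5, col=6) -> (row=5, col=5)
  east (east): (row=5, col=5) -> (row=5, col=6)
  north (north): (row=5, col=6) -> (row=4, col=6)
  north (north): (row=4, col=6) -> (row=3, col=6)
  east (east): blocked, stay at (row=3, col=6)
Final: (row=3, col=6)

Answer: Final position: (row=3, col=6)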